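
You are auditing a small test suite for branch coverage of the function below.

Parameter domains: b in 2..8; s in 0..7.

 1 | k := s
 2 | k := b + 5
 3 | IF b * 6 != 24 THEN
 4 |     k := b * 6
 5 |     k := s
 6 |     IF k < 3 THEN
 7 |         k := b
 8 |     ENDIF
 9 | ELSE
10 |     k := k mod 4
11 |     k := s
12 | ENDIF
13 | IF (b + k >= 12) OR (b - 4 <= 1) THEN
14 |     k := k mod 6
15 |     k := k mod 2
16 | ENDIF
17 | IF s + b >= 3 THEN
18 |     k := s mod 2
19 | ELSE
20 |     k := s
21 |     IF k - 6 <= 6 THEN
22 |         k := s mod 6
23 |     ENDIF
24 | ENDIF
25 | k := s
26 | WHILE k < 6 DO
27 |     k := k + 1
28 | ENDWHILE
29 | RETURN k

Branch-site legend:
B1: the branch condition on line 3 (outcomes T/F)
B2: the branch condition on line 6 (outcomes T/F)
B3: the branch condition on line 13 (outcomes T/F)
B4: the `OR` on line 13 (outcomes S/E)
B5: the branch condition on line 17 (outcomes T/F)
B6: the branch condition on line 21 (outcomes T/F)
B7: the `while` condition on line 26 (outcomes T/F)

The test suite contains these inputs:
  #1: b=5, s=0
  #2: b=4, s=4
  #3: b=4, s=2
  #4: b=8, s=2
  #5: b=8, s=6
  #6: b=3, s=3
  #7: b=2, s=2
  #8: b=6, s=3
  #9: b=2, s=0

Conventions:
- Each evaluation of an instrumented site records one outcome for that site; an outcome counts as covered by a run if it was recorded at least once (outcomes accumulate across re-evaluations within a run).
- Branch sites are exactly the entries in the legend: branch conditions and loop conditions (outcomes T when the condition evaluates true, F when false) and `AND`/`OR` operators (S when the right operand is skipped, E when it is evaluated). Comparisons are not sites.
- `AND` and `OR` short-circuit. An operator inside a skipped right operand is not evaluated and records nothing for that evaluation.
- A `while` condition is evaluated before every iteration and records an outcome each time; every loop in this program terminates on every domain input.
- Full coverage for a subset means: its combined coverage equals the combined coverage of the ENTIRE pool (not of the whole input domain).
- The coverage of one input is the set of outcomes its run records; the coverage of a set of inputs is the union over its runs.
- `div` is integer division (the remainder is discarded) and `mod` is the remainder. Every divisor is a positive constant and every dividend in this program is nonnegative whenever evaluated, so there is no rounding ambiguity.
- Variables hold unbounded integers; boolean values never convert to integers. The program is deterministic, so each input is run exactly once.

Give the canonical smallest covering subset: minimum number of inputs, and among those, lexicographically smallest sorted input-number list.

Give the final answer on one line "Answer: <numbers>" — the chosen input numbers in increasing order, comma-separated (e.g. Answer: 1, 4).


run #1 (b=5, s=0) records B1=T, B2=T, B3=T, B4=E, B5=T, B7=T, B7=F
run #2 (b=4, s=4) records B1=F, B3=T, B4=E, B5=T, B7=T, B7=F
run #3 (b=4, s=2) records B1=F, B3=T, B4=E, B5=T, B7=T, B7=F
run #4 (b=8, s=2) records B1=T, B2=T, B3=T, B4=S, B5=T, B7=T, B7=F
run #5 (b=8, s=6) records B1=T, B2=F, B3=T, B4=S, B5=T, B7=F
run #6 (b=3, s=3) records B1=T, B2=F, B3=T, B4=E, B5=T, B7=T, B7=F
run #7 (b=2, s=2) records B1=T, B2=T, B3=T, B4=E, B5=T, B7=T, B7=F
run #8 (b=6, s=3) records B1=T, B2=F, B3=F, B4=E, B5=T, B7=T, B7=F
run #9 (b=2, s=0) records B1=T, B2=T, B3=T, B4=E, B5=F, B6=T, B7=T, B7=F
union over all inputs: B1=T, B1=F, B2=T, B2=F, B3=T, B3=F, B4=S, B4=E, B5=T, B5=F, B6=T, B7=T, B7=F (13 outcomes)
every size-1 subset falls short of the 13 outcomes (best: 8/13)
every size-2 subset falls short of the 13 outcomes (best: 11/13)
every size-3 subset falls short of the 13 outcomes (best: 12/13)
the canonical winner is {2, 4, 8, 9}: size 4, full 13-outcome coverage, earliest index list among size-4 covers
Answer: 2, 4, 8, 9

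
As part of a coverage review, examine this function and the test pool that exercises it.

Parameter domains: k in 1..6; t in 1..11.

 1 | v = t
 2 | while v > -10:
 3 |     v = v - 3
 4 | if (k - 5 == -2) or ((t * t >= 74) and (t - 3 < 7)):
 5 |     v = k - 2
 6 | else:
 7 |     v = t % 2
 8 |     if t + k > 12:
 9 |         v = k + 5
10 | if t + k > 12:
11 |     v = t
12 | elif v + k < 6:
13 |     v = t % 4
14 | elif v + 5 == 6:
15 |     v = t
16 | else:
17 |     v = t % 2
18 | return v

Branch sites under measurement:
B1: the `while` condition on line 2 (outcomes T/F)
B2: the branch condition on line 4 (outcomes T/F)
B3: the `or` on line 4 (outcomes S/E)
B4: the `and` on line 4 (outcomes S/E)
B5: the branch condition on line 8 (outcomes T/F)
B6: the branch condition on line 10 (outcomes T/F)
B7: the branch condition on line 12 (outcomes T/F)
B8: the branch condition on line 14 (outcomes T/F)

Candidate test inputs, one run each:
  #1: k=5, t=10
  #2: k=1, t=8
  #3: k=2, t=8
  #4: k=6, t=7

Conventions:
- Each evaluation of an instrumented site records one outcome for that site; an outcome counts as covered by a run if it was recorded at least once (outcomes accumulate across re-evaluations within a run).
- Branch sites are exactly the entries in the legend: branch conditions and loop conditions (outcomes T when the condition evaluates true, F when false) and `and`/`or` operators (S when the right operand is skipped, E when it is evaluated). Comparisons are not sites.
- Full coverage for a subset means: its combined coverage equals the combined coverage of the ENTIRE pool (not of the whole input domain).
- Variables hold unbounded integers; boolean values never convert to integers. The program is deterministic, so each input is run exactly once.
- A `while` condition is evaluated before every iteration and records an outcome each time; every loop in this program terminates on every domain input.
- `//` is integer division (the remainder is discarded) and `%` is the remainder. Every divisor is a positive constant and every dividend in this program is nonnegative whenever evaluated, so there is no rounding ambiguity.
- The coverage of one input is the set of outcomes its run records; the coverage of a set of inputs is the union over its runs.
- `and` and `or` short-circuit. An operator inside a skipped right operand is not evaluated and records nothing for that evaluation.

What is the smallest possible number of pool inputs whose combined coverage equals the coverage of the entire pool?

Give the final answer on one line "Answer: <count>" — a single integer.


input #1 (k=5, t=10): events B1->T, B1->T, B1->T, B1->T, B1->T, B1->T, B1->T, B1->F, B3->E, B4->E, B2->F, B5->T, B6->T; covers B1=T, B1=F, B2=F, B3=E, B4=E, B5=T, B6=T
input #2 (k=1, t=8): events B1->T, B1->T, B1->T, B1->T, B1->T, B1->T, B1->F, B3->E, B4->S, B2->F, B5->F, B6->F, B7->T; covers B1=T, B1=F, B2=F, B3=E, B4=S, B5=F, B6=F, B7=T
input #3 (k=2, t=8): events B1->T, B1->T, B1->T, B1->T, B1->T, B1->T, B1->F, B3->E, B4->S, B2->F, B5->F, B6->F, B7->T; covers B1=T, B1=F, B2=F, B3=E, B4=S, B5=F, B6=F, B7=T
input #4 (k=6, t=7): events B1->T, B1->T, B1->T, B1->T, B1->T, B1->T, B1->F, B3->E, B4->S, B2->F, B5->T, B6->T; covers B1=T, B1=F, B2=F, B3=E, B4=S, B5=T, B6=T
the full pool covers 11 outcomes: B1=T, B1=F, B2=F, B3=E, B4=S, B4=E, B5=T, B5=F, B6=T, B6=F, B7=T
size 1 is not enough: best union over all size-1 subsets is 8/11
the canonical winner is {1, 2}: size 2, full 11-outcome coverage, earliest index list among size-2 covers
Answer: 2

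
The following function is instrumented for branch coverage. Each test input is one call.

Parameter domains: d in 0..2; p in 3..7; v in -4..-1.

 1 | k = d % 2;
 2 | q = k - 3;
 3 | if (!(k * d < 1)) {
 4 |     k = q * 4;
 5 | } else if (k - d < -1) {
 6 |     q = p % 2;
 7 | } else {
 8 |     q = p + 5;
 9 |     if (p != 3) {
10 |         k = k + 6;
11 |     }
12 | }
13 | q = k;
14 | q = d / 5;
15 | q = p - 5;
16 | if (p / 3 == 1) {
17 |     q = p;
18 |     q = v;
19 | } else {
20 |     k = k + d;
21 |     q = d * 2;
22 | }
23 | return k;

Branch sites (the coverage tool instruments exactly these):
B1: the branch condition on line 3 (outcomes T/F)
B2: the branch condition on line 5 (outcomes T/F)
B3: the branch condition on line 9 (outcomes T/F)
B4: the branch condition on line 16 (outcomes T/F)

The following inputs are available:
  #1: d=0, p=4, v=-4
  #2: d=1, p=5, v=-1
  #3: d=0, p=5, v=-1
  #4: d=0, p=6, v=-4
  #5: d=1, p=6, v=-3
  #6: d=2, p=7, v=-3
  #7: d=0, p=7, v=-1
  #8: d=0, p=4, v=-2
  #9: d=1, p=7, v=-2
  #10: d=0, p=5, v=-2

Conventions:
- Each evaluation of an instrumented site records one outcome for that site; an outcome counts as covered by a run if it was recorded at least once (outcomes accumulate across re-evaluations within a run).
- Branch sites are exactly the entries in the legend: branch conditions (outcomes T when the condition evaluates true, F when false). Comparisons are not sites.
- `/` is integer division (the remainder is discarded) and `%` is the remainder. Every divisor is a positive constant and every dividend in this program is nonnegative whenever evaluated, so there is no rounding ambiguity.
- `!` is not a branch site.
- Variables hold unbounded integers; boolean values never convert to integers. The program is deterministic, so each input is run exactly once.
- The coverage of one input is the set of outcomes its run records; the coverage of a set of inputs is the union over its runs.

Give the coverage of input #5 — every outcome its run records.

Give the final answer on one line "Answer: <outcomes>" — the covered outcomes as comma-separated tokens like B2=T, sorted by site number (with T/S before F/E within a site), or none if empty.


Simulating input #5 (d=1, p=6, v=-3) step by step:
  B1->T, B4->F
as a set, this run covers: B1=T, B4=F
Answer: B1=T, B4=F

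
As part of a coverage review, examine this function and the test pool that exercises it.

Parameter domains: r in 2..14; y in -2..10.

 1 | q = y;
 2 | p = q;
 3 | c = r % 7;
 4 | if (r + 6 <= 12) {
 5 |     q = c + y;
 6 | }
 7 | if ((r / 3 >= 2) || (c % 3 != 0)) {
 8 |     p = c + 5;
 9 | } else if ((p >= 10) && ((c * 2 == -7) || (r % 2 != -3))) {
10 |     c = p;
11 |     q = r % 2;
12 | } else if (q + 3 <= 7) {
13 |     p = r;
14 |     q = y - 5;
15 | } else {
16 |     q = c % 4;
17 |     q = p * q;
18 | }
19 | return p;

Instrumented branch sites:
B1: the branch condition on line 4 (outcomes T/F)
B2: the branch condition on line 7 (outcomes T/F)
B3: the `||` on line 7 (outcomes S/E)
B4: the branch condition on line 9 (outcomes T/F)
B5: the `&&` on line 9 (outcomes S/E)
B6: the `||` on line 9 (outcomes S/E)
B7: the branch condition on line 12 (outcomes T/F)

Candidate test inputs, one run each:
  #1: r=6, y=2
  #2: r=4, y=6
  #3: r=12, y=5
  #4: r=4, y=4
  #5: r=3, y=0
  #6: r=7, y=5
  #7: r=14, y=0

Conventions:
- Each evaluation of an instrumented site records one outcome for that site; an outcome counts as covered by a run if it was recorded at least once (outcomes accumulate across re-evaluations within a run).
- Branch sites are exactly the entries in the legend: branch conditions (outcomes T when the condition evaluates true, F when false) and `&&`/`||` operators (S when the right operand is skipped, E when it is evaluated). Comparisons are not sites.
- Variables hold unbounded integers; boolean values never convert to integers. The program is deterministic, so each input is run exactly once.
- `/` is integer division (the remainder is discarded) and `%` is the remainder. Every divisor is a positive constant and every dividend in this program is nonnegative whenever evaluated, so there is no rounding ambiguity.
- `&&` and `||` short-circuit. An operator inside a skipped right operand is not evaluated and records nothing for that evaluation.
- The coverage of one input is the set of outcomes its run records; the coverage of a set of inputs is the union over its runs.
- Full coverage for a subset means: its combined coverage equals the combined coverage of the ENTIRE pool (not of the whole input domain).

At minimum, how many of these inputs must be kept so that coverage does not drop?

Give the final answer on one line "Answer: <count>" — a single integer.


input #1 (r=6, y=2): covers B1=T, B2=T, B3=S
input #2 (r=4, y=6): covers B1=T, B2=T, B3=E
input #3 (r=12, y=5): covers B1=F, B2=T, B3=S
input #4 (r=4, y=4): covers B1=T, B2=T, B3=E
input #5 (r=3, y=0): covers B1=T, B2=F, B3=E, B4=F, B5=S, B7=T
input #6 (r=7, y=5): covers B1=F, B2=T, B3=S
input #7 (r=14, y=0): covers B1=F, B2=T, B3=S
the full pool covers 9 outcomes: B1=T, B1=F, B2=T, B2=F, B3=S, B3=E, B4=F, B5=S, B7=T
checked all size-1 subsets: none covers 9 outcomes (max 6/9)
the canonical winner is {3, 5}: size 2, full 9-outcome coverage, earliest index list among size-2 covers
Answer: 2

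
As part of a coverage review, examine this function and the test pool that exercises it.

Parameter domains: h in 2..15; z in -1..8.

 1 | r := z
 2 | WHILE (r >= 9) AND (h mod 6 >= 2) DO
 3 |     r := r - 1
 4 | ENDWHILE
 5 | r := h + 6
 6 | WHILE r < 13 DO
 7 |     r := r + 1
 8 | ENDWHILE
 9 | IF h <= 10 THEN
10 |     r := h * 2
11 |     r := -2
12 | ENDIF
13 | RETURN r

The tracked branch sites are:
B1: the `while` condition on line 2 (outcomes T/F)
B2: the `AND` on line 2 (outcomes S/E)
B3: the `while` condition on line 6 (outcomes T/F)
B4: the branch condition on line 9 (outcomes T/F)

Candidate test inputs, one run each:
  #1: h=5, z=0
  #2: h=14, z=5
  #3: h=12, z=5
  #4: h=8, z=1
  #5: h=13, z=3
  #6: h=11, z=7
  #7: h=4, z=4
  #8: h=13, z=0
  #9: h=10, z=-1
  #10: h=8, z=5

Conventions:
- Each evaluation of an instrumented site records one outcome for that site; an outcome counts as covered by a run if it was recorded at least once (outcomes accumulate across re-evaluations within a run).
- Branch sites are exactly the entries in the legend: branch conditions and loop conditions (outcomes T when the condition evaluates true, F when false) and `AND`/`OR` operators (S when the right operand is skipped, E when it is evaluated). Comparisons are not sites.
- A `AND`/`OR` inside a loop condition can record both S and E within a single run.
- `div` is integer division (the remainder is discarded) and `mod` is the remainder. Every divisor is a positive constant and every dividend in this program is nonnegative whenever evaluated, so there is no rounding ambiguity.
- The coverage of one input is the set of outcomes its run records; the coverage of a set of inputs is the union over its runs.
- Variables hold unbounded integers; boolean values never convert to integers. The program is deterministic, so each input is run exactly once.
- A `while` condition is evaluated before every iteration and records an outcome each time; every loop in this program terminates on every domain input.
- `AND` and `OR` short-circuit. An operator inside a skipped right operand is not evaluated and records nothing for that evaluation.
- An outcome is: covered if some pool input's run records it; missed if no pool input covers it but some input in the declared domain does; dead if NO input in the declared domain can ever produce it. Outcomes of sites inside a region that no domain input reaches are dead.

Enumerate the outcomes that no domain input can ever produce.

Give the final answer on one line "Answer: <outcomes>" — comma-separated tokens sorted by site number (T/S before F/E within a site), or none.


running all 140 domain inputs and tallying outcomes:
  B1=T: zero occurrences over every domain input -> dead
  B2=E: zero occurrences over every domain input -> dead
  reachable outcomes have witnesses, e.g. B1=F (e.g. h=2, z=-1), B2=S (e.g. h=2, z=-1), B3=T (e.g. h=2, z=-1), B3=F (e.g. h=2, z=-1)
Answer: B1=T, B2=E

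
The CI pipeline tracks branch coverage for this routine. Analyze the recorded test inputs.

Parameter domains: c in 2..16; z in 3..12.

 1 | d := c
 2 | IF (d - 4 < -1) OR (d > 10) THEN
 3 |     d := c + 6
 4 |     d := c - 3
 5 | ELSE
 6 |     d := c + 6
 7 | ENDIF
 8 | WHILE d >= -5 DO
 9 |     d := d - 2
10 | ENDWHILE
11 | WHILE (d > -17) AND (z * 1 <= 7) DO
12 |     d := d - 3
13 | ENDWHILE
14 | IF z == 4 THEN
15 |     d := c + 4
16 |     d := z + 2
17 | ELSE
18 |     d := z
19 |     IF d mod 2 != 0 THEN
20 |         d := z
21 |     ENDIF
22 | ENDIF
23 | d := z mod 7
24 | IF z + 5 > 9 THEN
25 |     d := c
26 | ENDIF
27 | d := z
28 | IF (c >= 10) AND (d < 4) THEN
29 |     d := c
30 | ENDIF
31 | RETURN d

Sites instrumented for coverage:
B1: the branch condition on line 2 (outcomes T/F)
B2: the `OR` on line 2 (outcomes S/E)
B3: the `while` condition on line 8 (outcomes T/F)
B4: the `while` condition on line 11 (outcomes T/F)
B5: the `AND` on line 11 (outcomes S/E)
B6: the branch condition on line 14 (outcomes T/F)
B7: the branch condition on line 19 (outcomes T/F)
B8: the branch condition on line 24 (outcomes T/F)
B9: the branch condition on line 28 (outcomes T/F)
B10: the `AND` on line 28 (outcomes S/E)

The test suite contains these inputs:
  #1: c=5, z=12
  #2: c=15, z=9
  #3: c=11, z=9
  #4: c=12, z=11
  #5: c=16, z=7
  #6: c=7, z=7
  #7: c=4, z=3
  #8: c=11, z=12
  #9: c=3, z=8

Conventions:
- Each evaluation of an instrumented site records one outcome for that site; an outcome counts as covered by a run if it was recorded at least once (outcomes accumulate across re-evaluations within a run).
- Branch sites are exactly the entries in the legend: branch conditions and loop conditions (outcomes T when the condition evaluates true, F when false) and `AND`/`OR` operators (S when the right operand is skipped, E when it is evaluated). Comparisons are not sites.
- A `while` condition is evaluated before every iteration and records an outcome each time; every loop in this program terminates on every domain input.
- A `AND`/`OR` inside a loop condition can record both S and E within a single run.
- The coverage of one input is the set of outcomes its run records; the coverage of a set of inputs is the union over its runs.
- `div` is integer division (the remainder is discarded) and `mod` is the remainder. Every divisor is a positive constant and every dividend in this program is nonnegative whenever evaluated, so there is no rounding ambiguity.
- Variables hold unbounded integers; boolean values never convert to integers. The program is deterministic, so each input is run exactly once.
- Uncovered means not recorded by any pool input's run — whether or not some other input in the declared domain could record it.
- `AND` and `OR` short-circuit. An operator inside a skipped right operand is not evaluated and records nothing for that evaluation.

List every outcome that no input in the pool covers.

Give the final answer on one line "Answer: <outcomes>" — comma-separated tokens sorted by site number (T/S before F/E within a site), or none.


test 1 (c=5, z=12) fires B2->E, B1->F, B3->T, B3->T, B3->T, B3->T, B3->T, B3->T, B3->T, B3->T, B3->T, B3->F, B5->E, B4->F, ...; hits B1=F, B2=E, B3=T, B3=F, B4=F, B5=E, B6=F, B7=F, B8=T, B9=F, B10=S
test 2 (c=15, z=9) fires B2->E, B1->T, B3->T, B3->T, B3->T, B3->T, B3->T, B3->T, B3->T, B3->T, B3->T, B3->F, B5->E, B4->F, ...; hits B1=T, B2=E, B3=T, B3=F, B4=F, B5=E, B6=F, B7=T, B8=T, B9=F, B10=E
test 3 (c=11, z=9) fires B2->E, B1->T, B3->T, B3->T, B3->T, B3->T, B3->T, B3->T, B3->T, B3->F, B5->E, B4->F, B6->F, B7->T, ...; hits B1=T, B2=E, B3=T, B3=F, B4=F, B5=E, B6=F, B7=T, B8=T, B9=F, B10=E
test 4 (c=12, z=11) fires B2->E, B1->T, B3->T, B3->T, B3->T, B3->T, B3->T, B3->T, B3->T, B3->T, B3->F, B5->E, B4->F, B6->F, ...; hits B1=T, B2=E, B3=T, B3=F, B4=F, B5=E, B6=F, B7=T, B8=T, B9=F, B10=E
test 5 (c=16, z=7) fires B2->E, B1->T, B3->T, B3->T, B3->T, B3->T, B3->T, B3->T, B3->T, B3->T, B3->T, B3->T, B3->F, B5->E, ...; hits B1=T, B2=E, B3=T, B3=F, B4=T, B4=F, B5=S, B5=E, B6=F, B7=T, B8=T, B9=F, B10=E
test 6 (c=7, z=7) fires B2->E, B1->F, B3->T, B3->T, B3->T, B3->T, B3->T, B3->T, B3->T, B3->T, B3->T, B3->T, B3->F, B5->E, ...; hits B1=F, B2=E, B3=T, B3=F, B4=T, B4=F, B5=S, B5=E, B6=F, B7=T, B8=T, B9=F, B10=S
test 7 (c=4, z=3) fires B2->E, B1->F, B3->T, B3->T, B3->T, B3->T, B3->T, B3->T, B3->T, B3->T, B3->F, B5->E, B4->T, B5->E, ...; hits B1=F, B2=E, B3=T, B3=F, B4=T, B4=F, B5=S, B5=E, B6=F, B7=T, B8=F, B9=F, B10=S
test 8 (c=11, z=12) fires B2->E, B1->T, B3->T, B3->T, B3->T, B3->T, B3->T, B3->T, B3->T, B3->F, B5->E, B4->F, B6->F, B7->F, ...; hits B1=T, B2=E, B3=T, B3=F, B4=F, B5=E, B6=F, B7=F, B8=T, B9=F, B10=E
test 9 (c=3, z=8) fires B2->E, B1->F, B3->T, B3->T, B3->T, B3->T, B3->T, B3->T, B3->T, B3->T, B3->F, B5->E, B4->F, B6->F, ...; hits B1=F, B2=E, B3=T, B3=F, B4=F, B5=E, B6=F, B7=F, B8=T, B9=F, B10=S
union over the pool: B1=T, B1=F, B2=E, B3=T, B3=F, B4=T, B4=F, B5=S, B5=E, B6=F, B7=T, B7=F, B8=T, B8=F, B9=F, B10=S, B10=E
uncovered (3 of 20): B2=S, B6=T, B9=T
Answer: B2=S, B6=T, B9=T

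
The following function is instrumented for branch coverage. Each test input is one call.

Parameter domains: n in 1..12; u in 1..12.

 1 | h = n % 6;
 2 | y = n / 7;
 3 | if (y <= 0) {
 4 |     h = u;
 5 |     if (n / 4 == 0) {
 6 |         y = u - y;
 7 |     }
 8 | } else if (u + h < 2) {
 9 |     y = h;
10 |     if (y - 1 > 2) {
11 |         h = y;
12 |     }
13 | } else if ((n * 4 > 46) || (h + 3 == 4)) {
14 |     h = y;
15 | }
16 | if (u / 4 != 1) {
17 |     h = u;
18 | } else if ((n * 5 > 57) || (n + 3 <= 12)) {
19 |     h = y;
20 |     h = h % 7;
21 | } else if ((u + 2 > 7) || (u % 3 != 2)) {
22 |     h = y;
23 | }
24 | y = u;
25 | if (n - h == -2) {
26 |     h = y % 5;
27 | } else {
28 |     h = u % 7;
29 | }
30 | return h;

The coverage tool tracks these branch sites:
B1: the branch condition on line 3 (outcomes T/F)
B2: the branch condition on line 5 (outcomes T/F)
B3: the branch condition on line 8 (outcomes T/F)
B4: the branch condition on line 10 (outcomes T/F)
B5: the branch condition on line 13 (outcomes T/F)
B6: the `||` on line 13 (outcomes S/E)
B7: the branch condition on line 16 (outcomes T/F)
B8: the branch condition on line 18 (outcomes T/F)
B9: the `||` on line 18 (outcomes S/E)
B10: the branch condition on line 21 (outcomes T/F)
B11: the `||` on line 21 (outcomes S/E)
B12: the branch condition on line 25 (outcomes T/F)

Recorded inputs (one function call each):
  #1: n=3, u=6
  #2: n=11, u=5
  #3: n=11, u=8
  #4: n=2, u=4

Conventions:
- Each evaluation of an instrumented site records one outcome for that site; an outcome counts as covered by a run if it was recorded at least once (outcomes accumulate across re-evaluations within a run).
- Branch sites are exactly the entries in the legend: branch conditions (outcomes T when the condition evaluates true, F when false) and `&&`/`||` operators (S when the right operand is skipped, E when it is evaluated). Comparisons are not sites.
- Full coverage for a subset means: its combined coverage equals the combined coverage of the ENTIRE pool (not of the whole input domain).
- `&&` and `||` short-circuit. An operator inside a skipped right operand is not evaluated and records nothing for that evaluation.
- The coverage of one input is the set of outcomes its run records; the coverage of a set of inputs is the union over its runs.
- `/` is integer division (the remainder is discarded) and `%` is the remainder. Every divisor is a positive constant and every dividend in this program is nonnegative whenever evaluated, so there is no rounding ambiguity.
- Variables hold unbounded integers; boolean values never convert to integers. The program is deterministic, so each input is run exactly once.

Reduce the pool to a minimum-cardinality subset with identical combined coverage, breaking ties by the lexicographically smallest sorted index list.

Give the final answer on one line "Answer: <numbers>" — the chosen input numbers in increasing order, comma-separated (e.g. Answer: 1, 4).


#1 (n=3, u=6) -> B1->T, B2->T, B7->F, B9->E, B8->T, B12->F; covered: B1=T, B2=T, B7=F, B8=T, B9=E, B12=F
#2 (n=11, u=5) -> B1->F, B3->F, B6->E, B5->F, B7->F, B9->E, B8->F, B11->E, B10->F, B12->F; covered: B1=F, B3=F, B5=F, B6=E, B7=F, B8=F, B9=E, B10=F, B11=E, B12=F
#3 (n=11, u=8) -> B1->F, B3->F, B6->E, B5->F, B7->T, B12->F; covered: B1=F, B3=F, B5=F, B6=E, B7=T, B12=F
#4 (n=2, u=4) -> B1->T, B2->T, B7->F, B9->E, B8->T, B12->T; covered: B1=T, B2=T, B7=F, B8=T, B9=E, B12=T
union over all inputs: B1=T, B1=F, B2=T, B3=F, B5=F, B6=E, B7=T, B7=F, B8=T, B8=F, B9=E, B10=F, B11=E, B12=T, B12=F (15 outcomes)
no size-1 subset reaches all 15 outcomes (best union: 10/15)
no size-2 subset reaches all 15 outcomes (best union: 14/15)
inputs {2, 3, 4} (size 3) cover everything; no size-3 subset with a lexicographically smaller index list covers all 15
Answer: 2, 3, 4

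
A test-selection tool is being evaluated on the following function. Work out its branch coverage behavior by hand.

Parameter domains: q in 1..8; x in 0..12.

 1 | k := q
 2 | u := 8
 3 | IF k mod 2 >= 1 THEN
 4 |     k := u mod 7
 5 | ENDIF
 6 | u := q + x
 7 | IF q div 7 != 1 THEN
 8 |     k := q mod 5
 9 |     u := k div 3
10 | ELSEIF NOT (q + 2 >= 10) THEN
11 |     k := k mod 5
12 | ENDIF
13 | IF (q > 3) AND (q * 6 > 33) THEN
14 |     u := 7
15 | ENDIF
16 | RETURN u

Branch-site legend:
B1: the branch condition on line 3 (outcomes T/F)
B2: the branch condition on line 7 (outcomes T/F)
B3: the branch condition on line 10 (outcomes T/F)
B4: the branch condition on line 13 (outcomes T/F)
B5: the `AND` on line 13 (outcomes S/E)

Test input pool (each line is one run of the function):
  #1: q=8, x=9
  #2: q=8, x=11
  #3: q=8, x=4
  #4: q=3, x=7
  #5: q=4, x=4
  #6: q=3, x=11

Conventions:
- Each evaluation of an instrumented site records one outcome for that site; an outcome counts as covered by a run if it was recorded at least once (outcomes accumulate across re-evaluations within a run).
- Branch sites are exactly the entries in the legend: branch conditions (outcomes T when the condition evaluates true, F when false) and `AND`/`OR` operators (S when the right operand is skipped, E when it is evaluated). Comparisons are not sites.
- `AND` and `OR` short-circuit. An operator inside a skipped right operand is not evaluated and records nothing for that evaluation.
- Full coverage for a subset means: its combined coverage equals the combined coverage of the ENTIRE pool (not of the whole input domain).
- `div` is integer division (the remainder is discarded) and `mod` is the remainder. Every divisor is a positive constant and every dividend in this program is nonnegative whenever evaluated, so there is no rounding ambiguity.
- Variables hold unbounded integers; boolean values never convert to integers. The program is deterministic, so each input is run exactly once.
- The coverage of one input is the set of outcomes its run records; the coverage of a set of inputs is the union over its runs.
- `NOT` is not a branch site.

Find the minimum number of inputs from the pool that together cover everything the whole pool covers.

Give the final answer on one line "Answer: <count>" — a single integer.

input #1, q=8, x=9: events B1->F, B2->F, B3->F, B5->E, B4->T; outcomes B1=F, B2=F, B3=F, B4=T, B5=E
input #2, q=8, x=11: events B1->F, B2->F, B3->F, B5->E, B4->T; outcomes B1=F, B2=F, B3=F, B4=T, B5=E
input #3, q=8, x=4: events B1->F, B2->F, B3->F, B5->E, B4->T; outcomes B1=F, B2=F, B3=F, B4=T, B5=E
input #4, q=3, x=7: events B1->T, B2->T, B5->S, B4->F; outcomes B1=T, B2=T, B4=F, B5=S
input #5, q=4, x=4: events B1->F, B2->T, B5->E, B4->F; outcomes B1=F, B2=T, B4=F, B5=E
input #6, q=3, x=11: events B1->T, B2->T, B5->S, B4->F; outcomes B1=T, B2=T, B4=F, B5=S
pool-wide coverage (9 outcomes): B1=T, B1=F, B2=T, B2=F, B3=F, B4=T, B4=F, B5=S, B5=E
no size-1 subset reaches all 9 outcomes (best union: 5/9)
inputs {1, 4} (size 2) cover everything; no size-2 subset with a lexicographically smaller index list covers all 9

Answer: 2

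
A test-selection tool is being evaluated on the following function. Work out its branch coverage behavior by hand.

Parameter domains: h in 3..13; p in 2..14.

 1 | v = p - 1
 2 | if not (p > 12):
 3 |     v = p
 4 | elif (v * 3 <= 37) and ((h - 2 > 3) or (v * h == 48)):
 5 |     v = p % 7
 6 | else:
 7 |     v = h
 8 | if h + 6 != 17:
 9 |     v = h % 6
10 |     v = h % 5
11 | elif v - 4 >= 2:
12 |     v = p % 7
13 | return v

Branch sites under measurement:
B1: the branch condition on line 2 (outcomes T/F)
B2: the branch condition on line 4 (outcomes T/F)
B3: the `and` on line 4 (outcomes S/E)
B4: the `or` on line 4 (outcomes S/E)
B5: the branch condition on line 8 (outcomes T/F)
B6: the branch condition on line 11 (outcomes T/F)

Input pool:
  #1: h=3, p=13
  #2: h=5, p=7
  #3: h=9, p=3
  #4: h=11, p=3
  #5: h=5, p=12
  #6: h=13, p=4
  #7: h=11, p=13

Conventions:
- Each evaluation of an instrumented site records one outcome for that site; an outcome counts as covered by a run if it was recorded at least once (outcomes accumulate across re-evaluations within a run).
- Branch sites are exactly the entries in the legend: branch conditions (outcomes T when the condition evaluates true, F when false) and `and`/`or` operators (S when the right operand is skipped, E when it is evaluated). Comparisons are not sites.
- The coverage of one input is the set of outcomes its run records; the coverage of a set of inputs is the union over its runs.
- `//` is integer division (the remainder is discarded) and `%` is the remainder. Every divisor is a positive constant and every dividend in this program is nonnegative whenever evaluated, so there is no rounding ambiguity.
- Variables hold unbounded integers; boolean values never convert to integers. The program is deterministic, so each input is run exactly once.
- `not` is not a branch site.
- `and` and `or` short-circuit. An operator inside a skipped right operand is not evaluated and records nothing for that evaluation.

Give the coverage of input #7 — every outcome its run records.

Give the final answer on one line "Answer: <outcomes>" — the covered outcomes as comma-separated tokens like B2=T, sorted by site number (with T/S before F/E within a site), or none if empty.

Running input #7 (h=11, p=13), event by event:
  B1->F, B3->E, B4->S, B2->T, B5->F, B6->T
as a set, this run covers: B1=F, B2=T, B3=E, B4=S, B5=F, B6=T

Answer: B1=F, B2=T, B3=E, B4=S, B5=F, B6=T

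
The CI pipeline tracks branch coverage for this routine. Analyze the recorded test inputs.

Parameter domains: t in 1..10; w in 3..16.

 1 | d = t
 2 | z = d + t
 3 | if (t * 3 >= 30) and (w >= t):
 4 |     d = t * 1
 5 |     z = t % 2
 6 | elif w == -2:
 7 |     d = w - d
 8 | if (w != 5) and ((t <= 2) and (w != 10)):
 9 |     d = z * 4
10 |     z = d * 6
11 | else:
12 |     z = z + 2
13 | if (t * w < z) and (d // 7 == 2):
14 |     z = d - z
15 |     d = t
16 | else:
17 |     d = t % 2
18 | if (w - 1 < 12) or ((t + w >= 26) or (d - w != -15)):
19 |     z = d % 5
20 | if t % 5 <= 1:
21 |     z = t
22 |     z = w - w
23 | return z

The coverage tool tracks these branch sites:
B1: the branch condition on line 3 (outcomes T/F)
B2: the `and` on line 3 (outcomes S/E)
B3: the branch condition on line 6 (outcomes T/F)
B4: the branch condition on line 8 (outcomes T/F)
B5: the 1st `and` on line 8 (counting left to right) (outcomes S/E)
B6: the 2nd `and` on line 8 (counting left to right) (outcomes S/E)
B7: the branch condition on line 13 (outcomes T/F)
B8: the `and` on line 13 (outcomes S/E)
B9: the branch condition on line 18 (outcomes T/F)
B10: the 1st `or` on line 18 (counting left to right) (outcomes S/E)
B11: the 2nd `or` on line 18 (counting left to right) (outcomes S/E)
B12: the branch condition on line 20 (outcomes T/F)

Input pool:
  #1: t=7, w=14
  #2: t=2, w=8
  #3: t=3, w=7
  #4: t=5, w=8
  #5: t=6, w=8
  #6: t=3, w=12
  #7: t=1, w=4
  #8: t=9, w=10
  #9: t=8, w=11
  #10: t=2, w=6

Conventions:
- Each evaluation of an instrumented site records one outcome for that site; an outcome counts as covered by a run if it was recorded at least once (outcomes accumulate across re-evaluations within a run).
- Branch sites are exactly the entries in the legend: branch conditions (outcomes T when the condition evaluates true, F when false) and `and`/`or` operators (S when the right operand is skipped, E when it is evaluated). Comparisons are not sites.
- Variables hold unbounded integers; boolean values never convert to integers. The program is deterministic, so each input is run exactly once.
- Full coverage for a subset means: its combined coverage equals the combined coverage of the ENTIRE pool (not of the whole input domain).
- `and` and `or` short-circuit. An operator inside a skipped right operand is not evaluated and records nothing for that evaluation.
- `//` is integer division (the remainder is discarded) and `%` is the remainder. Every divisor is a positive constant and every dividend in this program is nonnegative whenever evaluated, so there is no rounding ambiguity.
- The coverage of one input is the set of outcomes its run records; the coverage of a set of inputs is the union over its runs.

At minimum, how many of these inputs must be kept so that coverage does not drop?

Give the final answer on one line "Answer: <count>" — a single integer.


test 1 (t=7, w=14) fires B2->S, B1->F, B3->F, B5->E, B6->S, B4->F, B8->S, B7->F, B10->E, B11->E, B9->T, B12->F; hits B1=F, B2=S, B3=F, B4=F, B5=E, B6=S, B7=F, B8=S, B9=T, B10=E, B11=E, B12=F
test 2 (t=2, w=8) fires B2->S, B1->F, B3->F, B5->E, B6->E, B4->T, B8->E, B7->T, B10->S, B9->T, B12->F; hits B1=F, B2=S, B3=F, B4=T, B5=E, B6=E, B7=T, B8=E, B9=T, B10=S, B12=F
test 3 (t=3, w=7) fires B2->S, B1->F, B3->F, B5->E, B6->S, B4->F, B8->S, B7->F, B10->S, B9->T, B12->F; hits B1=F, B2=S, B3=F, B4=F, B5=E, B6=S, B7=F, B8=S, B9=T, B10=S, B12=F
test 4 (t=5, w=8) fires B2->S, B1->F, B3->F, B5->E, B6->S, B4->F, B8->S, B7->F, B10->S, B9->T, B12->T; hits B1=F, B2=S, B3=F, B4=F, B5=E, B6=S, B7=F, B8=S, B9=T, B10=S, B12=T
test 5 (t=6, w=8) fires B2->S, B1->F, B3->F, B5->E, B6->S, B4->F, B8->S, B7->F, B10->S, B9->T, B12->T; hits B1=F, B2=S, B3=F, B4=F, B5=E, B6=S, B7=F, B8=S, B9=T, B10=S, B12=T
test 6 (t=3, w=12) fires B2->S, B1->F, B3->F, B5->E, B6->S, B4->F, B8->S, B7->F, B10->S, B9->T, B12->F; hits B1=F, B2=S, B3=F, B4=F, B5=E, B6=S, B7=F, B8=S, B9=T, B10=S, B12=F
test 7 (t=1, w=4) fires B2->S, B1->F, B3->F, B5->E, B6->E, B4->T, B8->E, B7->F, B10->S, B9->T, B12->T; hits B1=F, B2=S, B3=F, B4=T, B5=E, B6=E, B7=F, B8=E, B9=T, B10=S, B12=T
test 8 (t=9, w=10) fires B2->S, B1->F, B3->F, B5->E, B6->S, B4->F, B8->S, B7->F, B10->S, B9->T, B12->F; hits B1=F, B2=S, B3=F, B4=F, B5=E, B6=S, B7=F, B8=S, B9=T, B10=S, B12=F
test 9 (t=8, w=11) fires B2->S, B1->F, B3->F, B5->E, B6->S, B4->F, B8->S, B7->F, B10->S, B9->T, B12->F; hits B1=F, B2=S, B3=F, B4=F, B5=E, B6=S, B7=F, B8=S, B9=T, B10=S, B12=F
test 10 (t=2, w=6) fires B2->S, B1->F, B3->F, B5->E, B6->E, B4->T, B8->E, B7->T, B10->S, B9->T, B12->F; hits B1=F, B2=S, B3=F, B4=T, B5=E, B6=E, B7=T, B8=E, B9=T, B10=S, B12=F
union over all inputs: B1=F, B2=S, B3=F, B4=T, B4=F, B5=E, B6=S, B6=E, B7=T, B7=F, B8=S, B8=E, B9=T, B10=S, B10=E, B11=E, B12=T, B12=F (18 outcomes)
size 1 is not enough: best union over all size-1 subsets is 12/18
size 2 is not enough: best union over all size-2 subsets is 17/18
the canonical winner is {1, 2, 4}: size 3, full 18-outcome coverage, earliest index list among size-3 covers
Answer: 3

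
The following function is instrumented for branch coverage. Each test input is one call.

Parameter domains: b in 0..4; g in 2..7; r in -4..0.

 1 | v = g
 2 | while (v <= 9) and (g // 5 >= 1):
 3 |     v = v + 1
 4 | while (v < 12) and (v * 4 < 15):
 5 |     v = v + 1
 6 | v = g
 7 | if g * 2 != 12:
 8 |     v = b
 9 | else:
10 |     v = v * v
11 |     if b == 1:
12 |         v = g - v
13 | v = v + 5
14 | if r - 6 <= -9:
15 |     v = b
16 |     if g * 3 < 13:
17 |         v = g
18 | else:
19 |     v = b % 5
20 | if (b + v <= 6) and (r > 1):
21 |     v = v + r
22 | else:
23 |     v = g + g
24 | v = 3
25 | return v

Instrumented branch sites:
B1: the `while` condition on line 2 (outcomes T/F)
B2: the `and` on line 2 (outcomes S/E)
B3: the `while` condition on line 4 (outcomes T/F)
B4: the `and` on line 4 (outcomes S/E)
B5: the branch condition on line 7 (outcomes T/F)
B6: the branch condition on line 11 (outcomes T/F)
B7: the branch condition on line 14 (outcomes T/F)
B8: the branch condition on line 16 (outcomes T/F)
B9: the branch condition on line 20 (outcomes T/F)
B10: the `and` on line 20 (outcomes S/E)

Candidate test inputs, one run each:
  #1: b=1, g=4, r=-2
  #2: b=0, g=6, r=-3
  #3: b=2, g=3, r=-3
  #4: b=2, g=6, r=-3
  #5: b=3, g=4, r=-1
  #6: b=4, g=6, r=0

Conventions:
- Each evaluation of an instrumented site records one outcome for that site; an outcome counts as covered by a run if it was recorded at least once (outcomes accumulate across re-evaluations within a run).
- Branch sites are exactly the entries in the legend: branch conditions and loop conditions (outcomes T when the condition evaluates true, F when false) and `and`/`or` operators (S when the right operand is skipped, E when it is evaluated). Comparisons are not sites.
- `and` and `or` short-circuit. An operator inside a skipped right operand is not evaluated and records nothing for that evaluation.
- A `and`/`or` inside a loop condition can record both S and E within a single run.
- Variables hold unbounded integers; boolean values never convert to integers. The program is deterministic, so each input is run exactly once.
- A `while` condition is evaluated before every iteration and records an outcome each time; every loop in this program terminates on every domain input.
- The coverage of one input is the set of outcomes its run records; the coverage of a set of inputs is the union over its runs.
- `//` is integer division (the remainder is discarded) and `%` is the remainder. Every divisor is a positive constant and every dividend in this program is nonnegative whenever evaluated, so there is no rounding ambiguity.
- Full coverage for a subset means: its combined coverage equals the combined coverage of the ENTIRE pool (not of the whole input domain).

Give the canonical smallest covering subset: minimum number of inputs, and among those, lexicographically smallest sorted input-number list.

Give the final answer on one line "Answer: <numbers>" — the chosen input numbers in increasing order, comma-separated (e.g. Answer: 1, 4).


test 1 (b=1, g=4, r=-2) fires B2->E, B1->F, B4->E, B3->F, B5->T, B7->F, B10->E, B9->F; hits B1=F, B2=E, B3=F, B4=E, B5=T, B7=F, B9=F, B10=E
test 2 (b=0, g=6, r=-3) fires B2->E, B1->T, B2->E, B1->T, B2->E, B1->T, B2->E, B1->T, B2->S, B1->F, B4->E, B3->F, B5->F, B6->F, ...; hits B1=T, B1=F, B2=S, B2=E, B3=F, B4=E, B5=F, B6=F, B7=T, B8=F, B9=F, B10=E
test 3 (b=2, g=3, r=-3) fires B2->E, B1->F, B4->E, B3->T, B4->E, B3->F, B5->T, B7->T, B8->T, B10->E, B9->F; hits B1=F, B2=E, B3=T, B3=F, B4=E, B5=T, B7=T, B8=T, B9=F, B10=E
test 4 (b=2, g=6, r=-3) fires B2->E, B1->T, B2->E, B1->T, B2->E, B1->T, B2->E, B1->T, B2->S, B1->F, B4->E, B3->F, B5->F, B6->F, ...; hits B1=T, B1=F, B2=S, B2=E, B3=F, B4=E, B5=F, B6=F, B7=T, B8=F, B9=F, B10=E
test 5 (b=3, g=4, r=-1) fires B2->E, B1->F, B4->E, B3->F, B5->T, B7->F, B10->E, B9->F; hits B1=F, B2=E, B3=F, B4=E, B5=T, B7=F, B9=F, B10=E
test 6 (b=4, g=6, r=0) fires B2->E, B1->T, B2->E, B1->T, B2->E, B1->T, B2->E, B1->T, B2->S, B1->F, B4->E, B3->F, B5->F, B6->F, ...; hits B1=T, B1=F, B2=S, B2=E, B3=F, B4=E, B5=F, B6=F, B7=F, B9=F, B10=S
union over all inputs: B1=T, B1=F, B2=S, B2=E, B3=T, B3=F, B4=E, B5=T, B5=F, B6=F, B7=T, B7=F, B8=T, B8=F, B9=F, B10=S, B10=E (17 outcomes)
checked all size-1 subsets: none covers 17 outcomes (max 12/17)
checked all size-2 subsets: none covers 17 outcomes (max 16/17)
inputs {2, 3, 6} (size 3) cover everything; no size-3 subset with a lexicographically smaller index list covers all 17
Answer: 2, 3, 6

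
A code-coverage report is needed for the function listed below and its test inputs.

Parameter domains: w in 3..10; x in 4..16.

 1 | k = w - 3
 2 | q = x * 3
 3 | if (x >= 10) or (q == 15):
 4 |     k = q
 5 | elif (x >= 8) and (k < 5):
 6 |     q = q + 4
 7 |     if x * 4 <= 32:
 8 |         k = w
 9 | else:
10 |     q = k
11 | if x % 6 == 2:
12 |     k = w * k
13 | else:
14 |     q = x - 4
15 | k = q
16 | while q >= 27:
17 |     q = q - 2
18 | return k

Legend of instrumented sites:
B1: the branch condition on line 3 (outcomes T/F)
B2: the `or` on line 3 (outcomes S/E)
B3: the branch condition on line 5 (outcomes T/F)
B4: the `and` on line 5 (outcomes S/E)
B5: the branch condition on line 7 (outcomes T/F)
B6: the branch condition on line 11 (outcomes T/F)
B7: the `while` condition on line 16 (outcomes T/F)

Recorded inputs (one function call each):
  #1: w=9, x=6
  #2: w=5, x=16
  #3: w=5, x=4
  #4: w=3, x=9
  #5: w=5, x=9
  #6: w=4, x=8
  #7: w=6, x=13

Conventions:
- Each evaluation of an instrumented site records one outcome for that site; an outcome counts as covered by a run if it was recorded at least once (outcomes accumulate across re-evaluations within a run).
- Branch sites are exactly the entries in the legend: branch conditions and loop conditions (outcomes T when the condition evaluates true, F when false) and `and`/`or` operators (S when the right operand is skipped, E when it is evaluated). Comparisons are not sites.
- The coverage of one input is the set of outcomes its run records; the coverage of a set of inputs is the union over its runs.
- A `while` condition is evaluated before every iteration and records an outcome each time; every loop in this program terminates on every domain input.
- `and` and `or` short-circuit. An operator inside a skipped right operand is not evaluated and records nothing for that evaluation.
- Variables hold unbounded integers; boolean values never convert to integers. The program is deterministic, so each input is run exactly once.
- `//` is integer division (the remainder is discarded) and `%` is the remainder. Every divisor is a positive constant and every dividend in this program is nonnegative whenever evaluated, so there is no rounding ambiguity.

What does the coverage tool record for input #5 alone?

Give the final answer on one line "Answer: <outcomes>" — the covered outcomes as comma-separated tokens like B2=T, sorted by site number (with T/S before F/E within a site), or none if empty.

Tracing the run of input #5 (w=5, x=9):
  B2->E, B1->F, B4->E, B3->T, B5->F, B6->F, B7->F
deduplicating events, the covered set is: B1=F, B2=E, B3=T, B4=E, B5=F, B6=F, B7=F

Answer: B1=F, B2=E, B3=T, B4=E, B5=F, B6=F, B7=F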